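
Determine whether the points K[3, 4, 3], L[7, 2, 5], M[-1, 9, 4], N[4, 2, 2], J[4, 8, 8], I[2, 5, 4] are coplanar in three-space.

The plane through K, L, M has normal n = KL × KM = (-12, -12, 12) and equation n·P = -48.
Checking the remaining points: n·N = -48, n·J = -48, n·I = -36.
Since n·I = -36 ≠ -48, I is off the plane and the points are not all coplanar.

No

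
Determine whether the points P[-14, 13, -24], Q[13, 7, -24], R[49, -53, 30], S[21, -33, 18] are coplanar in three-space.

With P as base: PQ = (27, -6, 0), PR = (63, -66, 54), PS = (35, -46, 42).
PR × PS = (-288, -756, -588).
PQ · (PR × PS) = -3240.
Since -3240 ≠ 0, the four points are not coplanar.

No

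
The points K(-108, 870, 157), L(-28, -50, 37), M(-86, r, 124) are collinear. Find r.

617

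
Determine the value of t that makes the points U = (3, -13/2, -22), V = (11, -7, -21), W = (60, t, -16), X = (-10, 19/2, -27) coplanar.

Normal to plane UVX: n = (-27/2, 27, 243/2); plane equation n·P = -2889.
Requiring n·W = -2889: (27)t + (-2754) = -2889.
So t = -5.

-5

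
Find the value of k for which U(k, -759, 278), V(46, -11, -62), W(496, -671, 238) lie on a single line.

556

Collinearity requires UV × UW = 0; each component is linear in k.
The y-component gives (300)k + (-166800) = 0, so k = 556.
The remaining components then also vanish.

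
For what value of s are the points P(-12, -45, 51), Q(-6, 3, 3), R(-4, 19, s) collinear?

-13

Collinearity requires PQ × PR = 0; each component is linear in s.
The x-component gives (48)s + (624) = 0, so s = -13.
The remaining components then also vanish.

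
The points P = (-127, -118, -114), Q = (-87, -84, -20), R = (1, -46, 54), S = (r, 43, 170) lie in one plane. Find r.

Normal to plane PQR: n = (-1056, 5312, -1472); plane equation n·X = -324896.
Requiring n·S = -324896: (-1056)r + (-21824) = -324896.
So r = 287.

287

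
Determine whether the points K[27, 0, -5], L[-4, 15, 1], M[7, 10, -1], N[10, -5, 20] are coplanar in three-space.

No

The four points are coplanar iff the 3×3 determinant with rows KL, KM, KN is zero.
Rows: (-31, 15, 6), (-20, 10, 4), (-17, -5, 25).
Expanding along the first row: (-31)(270) − (15)(-432) + (6)(270) = -270.
Nonzero ⇒ not coplanar.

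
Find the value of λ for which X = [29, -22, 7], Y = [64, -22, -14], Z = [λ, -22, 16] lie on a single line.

Direction XY = (35, 0, -21). From the z-coordinate of Z, the parameter along the line is τ = (16 − 7)/(-21) = -3/7.
Then λ = 29 + (-3/7)·(35) = 14.

14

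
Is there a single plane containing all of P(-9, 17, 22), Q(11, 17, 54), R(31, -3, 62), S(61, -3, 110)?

Yes

The four points are coplanar iff the 3×3 determinant with rows PQ, PR, PS is zero.
Rows: (20, 0, 32), (40, -20, 40), (70, -20, 88).
Expanding along the first row: (20)(-960) − (0)(720) + (32)(600) = 0.
Zero determinant ⇒ coplanar.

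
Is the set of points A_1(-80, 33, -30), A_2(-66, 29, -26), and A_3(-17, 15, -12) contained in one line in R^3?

A_1A_2 = (14, -4, 4), A_1A_3 = (63, -18, 18).
A_1A_2 × A_1A_3 = (0, 0, 0).
The cross product vanishes, so the three points are collinear.

Yes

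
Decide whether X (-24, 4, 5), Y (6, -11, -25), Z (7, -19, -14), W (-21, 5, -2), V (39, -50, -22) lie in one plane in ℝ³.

Yes

The plane through X, Y, Z has normal n = XY × XZ = (-405, -360, -225) and equation n·P = 7155.
Checking the remaining points: n·W = 7155, n·V = 7155.
All equal 7155, so all 5 points lie in one plane.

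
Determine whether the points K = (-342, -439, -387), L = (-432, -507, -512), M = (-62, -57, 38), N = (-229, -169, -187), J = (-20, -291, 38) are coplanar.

No

The plane through K, L, M has normal n = KL × KM = (18850, 3250, -15340) and equation n·P = -1936870.
Checking the remaining points: n·N = -1997320, n·J = -1905670.
Since n·N = -1997320 ≠ -1936870, N is off the plane and the points are not all coplanar.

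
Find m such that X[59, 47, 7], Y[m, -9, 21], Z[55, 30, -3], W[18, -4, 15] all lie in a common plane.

10

Normal to plane XZW: n = (-646, 442, -493); plane equation n·P = -20791.
Requiring n·Y = -20791: (-646)m + (-14331) = -20791.
So m = 10.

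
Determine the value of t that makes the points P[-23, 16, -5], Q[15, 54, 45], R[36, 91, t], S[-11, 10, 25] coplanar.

60

Coplanarity ⇔ det[PQ; PR; PS] = 0.
Expanding, this is linear in t: (684)t + (-41040) = 0.
So t = 60.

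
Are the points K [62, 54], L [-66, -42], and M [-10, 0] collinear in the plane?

Yes

KL = (-128, -96), KM = (-72, -54).
Checking proportionality: KM = 9/16·KL, so the vectors are parallel and the points are collinear.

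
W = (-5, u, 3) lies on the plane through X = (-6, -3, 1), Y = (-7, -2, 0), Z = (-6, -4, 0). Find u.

The plane through X, Y, Z has equation −2x − 1y + 1z = 16.
Substituting W: (-1)u + (13) = 16, so u = -3.

-3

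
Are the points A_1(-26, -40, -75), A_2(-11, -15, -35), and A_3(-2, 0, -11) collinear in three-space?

A_1A_2 = (15, 25, 40), A_1A_3 = (24, 40, 64).
A_1A_2 × A_1A_3 = (0, 0, 0).
The cross product vanishes, so the three points are collinear.

Yes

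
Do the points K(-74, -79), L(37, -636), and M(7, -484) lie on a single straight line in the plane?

KL = (111, -557), KM = (81, -405).
det[KL; KM] = (111)(-405) − (-557)(81) = 162.
The determinant is nonzero, so they are not collinear.

No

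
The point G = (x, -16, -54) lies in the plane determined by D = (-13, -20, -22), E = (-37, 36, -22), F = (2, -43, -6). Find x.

-25

The plane through D, E, F has equation 896x + 384y − 288z = -12992.
Substituting G: (896)x + (9408) = -12992, so x = -25.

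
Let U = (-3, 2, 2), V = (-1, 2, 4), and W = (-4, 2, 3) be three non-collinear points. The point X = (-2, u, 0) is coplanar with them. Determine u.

2

A normal to the plane is n = UV × UW = (0, -4, 0).
X lies in the plane iff n · UX = 0.
This gives (-4)u + (8) = 0, so u = 2.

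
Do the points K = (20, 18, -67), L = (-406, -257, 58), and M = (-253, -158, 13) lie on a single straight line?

KL = (-426, -275, 125), KM = (-273, -176, 80).
Comparing components 3 and 1: (125)(-273) − (-426)(80) = -45 ≠ 0, so KL and KM are not parallel and the points are not collinear.

No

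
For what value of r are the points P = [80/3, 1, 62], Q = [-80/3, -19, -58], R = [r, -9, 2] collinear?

0

Direction PQ = (-160/3, -20, -120). From the y-coordinate of R, the parameter along the line is τ = (-9 − 1)/(-20) = 1/2.
Then r = 80/3 + 1/2·(-160/3) = 0.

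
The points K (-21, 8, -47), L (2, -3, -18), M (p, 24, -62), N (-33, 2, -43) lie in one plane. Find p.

2

The points are coplanar iff KL · (KM × KN) = 0.
Expanding, this is linear in p: (-130)p + (260) = 0.
So p = 2.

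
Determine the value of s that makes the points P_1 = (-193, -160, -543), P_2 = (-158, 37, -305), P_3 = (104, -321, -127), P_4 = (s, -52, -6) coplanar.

43

The points are coplanar iff P_1P_2 · (P_1P_3 × P_1P_4) = 0.
Expanding, this is linear in s: (120270)s + (-5171610) = 0.
So s = 43.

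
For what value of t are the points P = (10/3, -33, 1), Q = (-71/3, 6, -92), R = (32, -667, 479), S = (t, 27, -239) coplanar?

-230/3

The points are coplanar iff PQ · (PR × PS) = 0.
Expanding, this is linear in t: (-40320)t + (-3091200) = 0.
So t = -230/3.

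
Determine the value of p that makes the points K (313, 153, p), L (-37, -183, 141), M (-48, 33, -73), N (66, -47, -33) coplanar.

-323

The points are coplanar iff KL · (KM × KN) = 0.
Expanding, this is linear in p: (23744)p + (7669312) = 0.
So p = -323.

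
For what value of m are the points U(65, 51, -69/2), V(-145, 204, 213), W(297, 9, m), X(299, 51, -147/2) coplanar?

Normal to plane UVX: n = (-5967, 49725, -35802); plane equation n·P = 3383289.
Requiring n·W = 3383289: (-35802)m + (-1324674) = 3383289.
So m = -263/2.

-263/2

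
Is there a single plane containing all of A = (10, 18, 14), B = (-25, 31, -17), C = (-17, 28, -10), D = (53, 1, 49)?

Yes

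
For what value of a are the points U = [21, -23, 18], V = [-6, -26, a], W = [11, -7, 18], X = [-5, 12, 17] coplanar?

11

Normal to plane UWX: n = (-16, -10, 66); plane equation n·P = 1082.
Requiring n·V = 1082: (66)a + (356) = 1082.
So a = 11.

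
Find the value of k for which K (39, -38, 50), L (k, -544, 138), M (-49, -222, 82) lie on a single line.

-203

Direction KM = (-88, -184, 32). From the y-coordinate of L, the parameter along the line is τ = (-544 − (-38))/(-184) = 11/4.
Then k = 39 + 11/4·(-88) = -203.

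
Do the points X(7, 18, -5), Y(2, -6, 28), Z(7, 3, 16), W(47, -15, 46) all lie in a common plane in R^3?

With X as base: XY = (-5, -24, 33), XZ = (0, -15, 21), XW = (40, -33, 51).
XZ × XW = (-72, 840, 600).
XY · (XZ × XW) = 0.
The scalar triple product vanishes, so the four points are coplanar.

Yes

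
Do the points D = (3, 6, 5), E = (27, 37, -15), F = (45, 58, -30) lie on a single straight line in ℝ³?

DE = (24, 31, -20), DF = (42, 52, -35).
DE × DF = (-45, 0, -54).
The cross product is nonzero, so the points do not lie on one line.

No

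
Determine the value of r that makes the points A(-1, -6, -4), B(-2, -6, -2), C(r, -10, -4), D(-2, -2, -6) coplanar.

1

The points are coplanar iff AB · (AC × AD) = 0.
Expanding, this is linear in r: (8)r + (-8) = 0.
So r = 1.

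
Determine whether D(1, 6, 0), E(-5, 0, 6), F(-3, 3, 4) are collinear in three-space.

DE = (-6, -6, 6), DF = (-4, -3, 4).
DE × DF = (-6, 0, -6).
The cross product is nonzero, so the points do not lie on one line.

No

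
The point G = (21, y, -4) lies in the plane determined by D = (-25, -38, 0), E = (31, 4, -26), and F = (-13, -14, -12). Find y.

Coplanarity requires DE · (DF × DG) = 0.
DE = (56, 42, -26), DF = (12, 24, -12); the triple product is linear in y with coefficient 360 and constant term 15840.
Setting it to zero: y = -44.

-44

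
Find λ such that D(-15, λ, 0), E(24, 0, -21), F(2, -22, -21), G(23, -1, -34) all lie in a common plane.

-39

Coplanarity ⇔ det[DE; DF; DG] = 0.
Expanding, this is linear in λ: (286)λ + (11154) = 0.
So λ = -39.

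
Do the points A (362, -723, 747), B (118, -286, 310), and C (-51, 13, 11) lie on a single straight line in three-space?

No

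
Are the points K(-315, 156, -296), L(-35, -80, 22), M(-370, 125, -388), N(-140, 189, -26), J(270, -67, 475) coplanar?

The plane through K, L, M has normal n = KL × KM = (31570, 8270, -21660) and equation n·P = -2243070.
Checking the remaining points: n·N = -2293610, n·J = -2318690.
Since n·N = -2293610 ≠ -2243070, N is off the plane and the points are not all coplanar.

No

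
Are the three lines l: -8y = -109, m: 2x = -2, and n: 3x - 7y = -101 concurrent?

Intersecting l and m: solving the 2×2 system gives (x, y) = (-1, 109/8).
Substitute into n: (3)(-1) + (-7)(109/8) = -787/8.
But n requires -101 ≠ -787/8, so the three lines have no common point.

No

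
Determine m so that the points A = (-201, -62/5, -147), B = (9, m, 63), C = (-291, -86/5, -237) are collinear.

Direction AC = (-90, -24/5, -90). From the x-coordinate of B, the parameter along the line is τ = (9 − (-201))/(-90) = -7/3.
Then m = (-62/5) + (-7/3)·(-24/5) = -6/5.

-6/5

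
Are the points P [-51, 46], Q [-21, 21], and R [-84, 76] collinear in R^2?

No

PQ = (30, -25), PR = (-33, 30).
If collinear, PR would be a scalar multiple of PQ. But (30)·(30) ≠ (-25)·(-33) (difference 75), so they are not parallel; the points are not collinear.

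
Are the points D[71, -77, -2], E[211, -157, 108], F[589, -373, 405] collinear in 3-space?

Yes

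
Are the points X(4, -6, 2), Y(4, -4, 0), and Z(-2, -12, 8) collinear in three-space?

XY = (0, 2, -2), XZ = (-6, -6, 6).
XY × XZ = (0, 12, 12).
The cross product is nonzero, so the points do not lie on one line.

No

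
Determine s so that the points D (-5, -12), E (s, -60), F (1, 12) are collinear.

The three points are collinear iff det[DE; DF] = 0.
This determinant is linear in s: (24)s + (408) = 0, so s = -17.

-17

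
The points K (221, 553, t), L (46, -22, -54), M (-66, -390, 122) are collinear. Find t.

Direction LM = (-112, -368, 176). From the x-coordinate of K, the parameter along the line is τ = (221 − 46)/(-112) = -25/16.
Then t = (-54) + (-25/16)·(176) = -329.

-329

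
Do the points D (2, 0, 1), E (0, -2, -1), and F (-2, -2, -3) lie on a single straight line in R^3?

DE = (-2, -2, -2), DF = (-4, -2, -4).
Comparing components 2 and 3: (-2)(-4) − (-2)(-2) = 4 ≠ 0, so DE and DF are not parallel and the points are not collinear.

No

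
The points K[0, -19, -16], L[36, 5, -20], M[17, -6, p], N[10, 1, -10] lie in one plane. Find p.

Normal to plane KLN: n = (224, -256, 480); plane equation n·P = -2816.
Requiring n·M = -2816: (480)p + (5344) = -2816.
So p = -17.

-17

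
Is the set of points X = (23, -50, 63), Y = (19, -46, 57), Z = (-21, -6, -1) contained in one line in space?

XY = (-4, 4, -6), XZ = (-44, 44, -64).
XY × XZ = (8, 8, 0).
The cross product is nonzero, so the points do not lie on one line.

No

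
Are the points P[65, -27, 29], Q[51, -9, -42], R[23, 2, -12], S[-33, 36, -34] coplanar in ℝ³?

The four points are coplanar iff the 3×3 determinant with rows PQ, PR, PS is zero.
Rows: (-14, 18, -71), (-42, 29, -41), (-98, 63, -63).
Expanding along the first row: (-14)(756) − (18)(-1372) + (-71)(196) = 196.
Nonzero ⇒ not coplanar.

No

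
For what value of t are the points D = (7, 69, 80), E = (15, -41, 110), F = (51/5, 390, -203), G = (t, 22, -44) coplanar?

Coplanarity ⇔ det[DE; DF; DG] = 0.
Expanding, this is linear in t: (21500)t + (-623500) = 0.
So t = 29.

29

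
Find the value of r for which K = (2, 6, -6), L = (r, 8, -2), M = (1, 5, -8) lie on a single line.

4

Direction KM = (-1, -1, -2). From the y-coordinate of L, the parameter along the line is τ = (8 − 6)/(-1) = -2.
Then r = 2 + (-2)·(-1) = 4.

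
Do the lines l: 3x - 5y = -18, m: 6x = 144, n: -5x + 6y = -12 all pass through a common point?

Yes

Intersecting l and m: solving the 2×2 system gives (x, y) = (24, 18).
Substitute into n: (-5)(24) + (6)(18) = -12.
This equals -12, so (24, 18) lies on all three lines and they are concurrent.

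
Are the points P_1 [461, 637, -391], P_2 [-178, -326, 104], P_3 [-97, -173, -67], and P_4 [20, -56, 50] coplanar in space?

A normal to the plane through P_1, P_2, P_3 is n = P_1P_2 × P_1P_3 = (88938, -69174, -19764).
The plane has equation n·P = 4664304. For P_4: n·P_4 = 4664304.
Equal, so P_4 lies in the plane and all four are coplanar.

Yes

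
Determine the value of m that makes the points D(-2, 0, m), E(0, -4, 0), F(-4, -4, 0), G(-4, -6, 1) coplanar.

-2

Coplanarity ⇔ det[DE; DF; DG] = 0.
Expanding, this is linear in m: (-8)m + (-16) = 0.
So m = -2.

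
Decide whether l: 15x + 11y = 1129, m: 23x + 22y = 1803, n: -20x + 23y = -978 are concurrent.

Intersecting l and m: solving the 2×2 system gives (x, y) = (65, 14).
Substitute into n: (-20)(65) + (23)(14) = -978.
This equals -978, so (65, 14) lies on all three lines and they are concurrent.

Yes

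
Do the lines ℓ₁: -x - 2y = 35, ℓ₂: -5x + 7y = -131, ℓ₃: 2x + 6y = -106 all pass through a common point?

Lines aᵢx + bᵢy = cᵢ with pairwise distinct directions are concurrent exactly when det[aᵢ bᵢ cᵢ] = 0.
Here the determinant is 0.
It vanishes, so the lines are concurrent at (1, -18).

Yes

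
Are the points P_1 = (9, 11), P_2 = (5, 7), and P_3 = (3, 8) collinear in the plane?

P_1P_2 = (-4, -4), P_1P_3 = (-6, -3).
det[P_1P_2; P_1P_3] = (-4)(-3) − (-4)(-6) = -12.
The determinant is nonzero, so they are not collinear.

No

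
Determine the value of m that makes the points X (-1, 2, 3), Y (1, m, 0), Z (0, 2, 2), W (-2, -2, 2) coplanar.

Normal to plane XZW: n = (-4, 2, -4); plane equation n·P = -4.
Requiring n·Y = -4: (2)m + (-4) = -4.
So m = 0.

0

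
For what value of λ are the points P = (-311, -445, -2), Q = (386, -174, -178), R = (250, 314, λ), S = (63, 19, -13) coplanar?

-2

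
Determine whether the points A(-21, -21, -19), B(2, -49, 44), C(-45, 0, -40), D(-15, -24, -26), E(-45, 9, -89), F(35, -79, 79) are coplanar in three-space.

The plane through A, B, C has normal n = AB × AC = (-735, -1029, -189) and equation n·P = 40635.
Checking the remaining points: n·D = 40635, n·E = 40635, n·F = 40635.
All equal 40635, so all 6 points lie in one plane.

Yes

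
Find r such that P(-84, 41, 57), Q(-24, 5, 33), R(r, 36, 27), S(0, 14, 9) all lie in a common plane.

The points are coplanar iff PQ · (PR × PS) = 0.
Expanding, this is linear in r: (-1080)r + (-44280) = 0.
So r = -41.

-41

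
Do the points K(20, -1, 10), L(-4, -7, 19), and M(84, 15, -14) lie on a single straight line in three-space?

Yes

KL = (-24, -6, 9), KM = (64, 16, -24).
KL × KM = (0, 0, 0).
The cross product vanishes, so the three points are collinear.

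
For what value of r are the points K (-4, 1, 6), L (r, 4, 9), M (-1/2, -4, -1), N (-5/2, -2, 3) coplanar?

-11/2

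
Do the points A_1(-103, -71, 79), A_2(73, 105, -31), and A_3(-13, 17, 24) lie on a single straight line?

A_1A_2 = (176, 176, -110), A_1A_3 = (90, 88, -55).
Comparing components 3 and 1: (-110)(90) − (176)(-55) = -220 ≠ 0, so A_1A_2 and A_1A_3 are not parallel and the points are not collinear.

No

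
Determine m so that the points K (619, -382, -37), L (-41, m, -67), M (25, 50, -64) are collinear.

98

Collinearity requires KL × KM = 0; each component is linear in m.
The x-component gives (-27)m + (2646) = 0, so m = 98.
The remaining components then also vanish.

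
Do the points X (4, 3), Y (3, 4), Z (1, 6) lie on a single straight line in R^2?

Yes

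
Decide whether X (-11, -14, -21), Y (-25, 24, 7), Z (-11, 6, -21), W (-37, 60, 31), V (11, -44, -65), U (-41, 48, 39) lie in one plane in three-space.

Yes

The plane through X, Y, Z has normal n = XY × XZ = (-560, 0, -280) and equation n·P = 12040.
Checking the remaining points: n·W = 12040, n·V = 12040, n·U = 12040.
All equal 12040, so all 6 points lie in one plane.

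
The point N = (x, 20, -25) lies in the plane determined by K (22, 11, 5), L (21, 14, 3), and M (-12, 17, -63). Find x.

7

The plane through K, L, M has equation −192x + 96z = -3744.
Substituting N: (-192)x + (-2400) = -3744, so x = 7.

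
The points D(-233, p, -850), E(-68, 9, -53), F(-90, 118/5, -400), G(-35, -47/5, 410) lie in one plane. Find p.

Coplanarity ⇔ det[DE; DF; DG] = 0.
Expanding, this is linear in p: (1265)p + (-10879) = 0.
So p = 43/5.

43/5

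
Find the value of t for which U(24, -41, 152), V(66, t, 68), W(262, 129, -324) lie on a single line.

-11

Collinearity requires UV × UW = 0; each component is linear in t.
The x-component gives (-476)t + (-5236) = 0, so t = -11.
The remaining components then also vanish.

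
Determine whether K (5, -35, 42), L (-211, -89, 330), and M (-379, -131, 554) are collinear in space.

KL = (-216, -54, 288), KM = (-384, -96, 512).
KL × KM = (0, 0, 0).
The cross product vanishes, so the three points are collinear.

Yes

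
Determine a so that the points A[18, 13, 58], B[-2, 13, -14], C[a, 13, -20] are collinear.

-11/3

Collinearity requires AB × AC = 0; each component is linear in a.
The y-component gives (-72)a + (-264) = 0, so a = -11/3.
The remaining components then also vanish.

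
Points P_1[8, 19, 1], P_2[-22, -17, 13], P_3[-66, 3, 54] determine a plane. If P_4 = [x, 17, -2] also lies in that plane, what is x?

11

The plane through P_1, P_2, P_3 has equation −1716x + 702y − 2184z = -2574.
Substituting P_4: (-1716)x + (16302) = -2574, so x = 11.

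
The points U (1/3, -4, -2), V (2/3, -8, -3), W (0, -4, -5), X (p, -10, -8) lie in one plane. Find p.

The points are coplanar iff UV · (UW × UX) = 0.
Expanding, this is linear in p: (12)p + (-4) = 0.
So p = 1/3.

1/3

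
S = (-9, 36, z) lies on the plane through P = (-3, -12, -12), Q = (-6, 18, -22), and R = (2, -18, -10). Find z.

-28

The plane through P, Q, R has equation −44y − 132z = 2112.
Substituting S: (-132)z + (-1584) = 2112, so z = -28.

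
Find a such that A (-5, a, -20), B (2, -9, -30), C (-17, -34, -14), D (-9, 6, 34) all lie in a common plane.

-16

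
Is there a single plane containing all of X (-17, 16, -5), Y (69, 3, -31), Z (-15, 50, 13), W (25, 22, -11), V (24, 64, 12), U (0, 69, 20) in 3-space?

The plane through X, Y, Z has normal n = XY × XZ = (650, -1600, 2950) and equation n·P = -51400.
Checking the remaining points: n·W = -51400, n·V = -51400, n·U = -51400.
All equal -51400, so all 6 points lie in one plane.

Yes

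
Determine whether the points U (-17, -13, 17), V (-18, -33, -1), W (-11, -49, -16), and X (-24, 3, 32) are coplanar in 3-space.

Yes

The four points are coplanar iff the 3×3 determinant with rows UV, UW, UX is zero.
Rows: (-1, -20, -18), (6, -36, -33), (-7, 16, 15).
Expanding along the first row: (-1)(-12) − (-20)(-141) + (-18)(-156) = 0.
Zero determinant ⇒ coplanar.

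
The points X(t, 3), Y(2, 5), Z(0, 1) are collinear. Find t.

1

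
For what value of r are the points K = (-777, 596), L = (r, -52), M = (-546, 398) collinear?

Collinearity: (L − K) must be parallel to (M − K) = (231, -198).
Cross-multiplying the components: (r − (-777))·(-198) = (-648)·(231).
Solving gives r = -21.

-21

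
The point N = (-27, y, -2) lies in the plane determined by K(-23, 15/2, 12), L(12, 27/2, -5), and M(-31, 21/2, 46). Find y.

9/2

The plane through K, L, M has equation 255x − 1054y + 153z = -11934.
Substituting N: (-1054)y + (-7191) = -11934, so y = 9/2.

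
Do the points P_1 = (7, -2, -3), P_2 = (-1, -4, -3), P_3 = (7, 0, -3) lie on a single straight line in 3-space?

No

P_1P_2 = (-8, -2, 0), P_1P_3 = (0, 2, 0).
Comparing components 1 and 2: (-8)(2) − (-2)(0) = -16 ≠ 0, so P_1P_2 and P_1P_3 are not parallel and the points are not collinear.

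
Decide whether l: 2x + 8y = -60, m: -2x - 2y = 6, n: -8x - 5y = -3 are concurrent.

Yes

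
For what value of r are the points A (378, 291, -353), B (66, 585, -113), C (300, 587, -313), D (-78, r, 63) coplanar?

The points are coplanar iff AB · (AC × AD) = 0.
Expanding, this is linear in r: (-6240)r + (-31200) = 0.
So r = -5.

-5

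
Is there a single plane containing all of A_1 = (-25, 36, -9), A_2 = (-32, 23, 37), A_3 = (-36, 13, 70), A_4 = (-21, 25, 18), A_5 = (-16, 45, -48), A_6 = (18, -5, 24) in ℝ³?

The plane through A_1, A_2, A_3 has normal n = A_1A_2 × A_1A_3 = (31, 47, 18) and equation n·P = 755.
Checking the remaining points: n·A_4 = 848, n·A_5 = 755, n·A_6 = 755.
Since n·A_4 = 848 ≠ 755, A_4 is off the plane and the points are not all coplanar.

No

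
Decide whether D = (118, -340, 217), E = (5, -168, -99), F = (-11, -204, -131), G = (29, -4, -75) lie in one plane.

No

A normal to the plane through D, E, F is n = DE × DF = (-16880, 1440, 6820).
The plane has equation n·P = -1001500. For G: n·G = -1006780.
-1006780 ≠ -1001500, so G is off the plane.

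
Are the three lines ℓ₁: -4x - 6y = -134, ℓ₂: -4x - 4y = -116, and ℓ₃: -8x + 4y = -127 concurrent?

No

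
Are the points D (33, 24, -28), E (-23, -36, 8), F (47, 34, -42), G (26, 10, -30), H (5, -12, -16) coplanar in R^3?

The plane through D, E, F has normal n = DE × DF = (480, -280, 280) and equation n·P = 1280.
Checking the remaining points: n·G = 1280, n·H = 1280.
All equal 1280, so all 5 points lie in one plane.

Yes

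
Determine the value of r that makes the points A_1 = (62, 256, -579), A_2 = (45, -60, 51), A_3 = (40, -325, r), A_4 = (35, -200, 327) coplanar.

591

Coplanarity ⇔ det[A_1A_2; A_1A_3; A_1A_4] = 0.
Expanding, this is linear in r: (780)r + (-460980) = 0.
So r = 591.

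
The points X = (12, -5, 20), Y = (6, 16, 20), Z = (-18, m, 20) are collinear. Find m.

100

Direction XY = (-6, 21, 0). From the x-coordinate of Z, the parameter along the line is τ = (-18 − 12)/(-6) = 5.
Then m = (-5) + 5·(21) = 100.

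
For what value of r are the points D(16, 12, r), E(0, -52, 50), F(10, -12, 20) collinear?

Direction EF = (10, 40, -30). From the x-coordinate of D, the parameter along the line is τ = (16 − 0)/10 = 8/5.
Then r = 50 + 8/5·(-30) = 2.

2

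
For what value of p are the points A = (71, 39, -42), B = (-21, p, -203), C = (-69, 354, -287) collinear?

246

Direction AC = (-140, 315, -245). From the x-coordinate of B, the parameter along the line is τ = (-21 − 71)/(-140) = 23/35.
Then p = 39 + 23/35·(315) = 246.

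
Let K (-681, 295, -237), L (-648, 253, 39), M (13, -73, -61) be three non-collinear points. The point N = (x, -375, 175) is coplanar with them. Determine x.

566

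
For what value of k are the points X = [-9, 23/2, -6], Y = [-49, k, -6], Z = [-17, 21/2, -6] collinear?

13/2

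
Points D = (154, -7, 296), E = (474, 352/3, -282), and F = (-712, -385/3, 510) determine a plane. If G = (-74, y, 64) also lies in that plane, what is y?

7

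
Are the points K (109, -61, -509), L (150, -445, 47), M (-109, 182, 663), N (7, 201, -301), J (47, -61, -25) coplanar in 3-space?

No

The plane through K, L, M has normal n = KL × KM = (-585156, -169260, -73749) and equation n·P = -15918903.
Checking the remaining points: n·N = -15918903, n·J = -15333747.
Since n·J = -15333747 ≠ -15918903, J is off the plane and the points are not all coplanar.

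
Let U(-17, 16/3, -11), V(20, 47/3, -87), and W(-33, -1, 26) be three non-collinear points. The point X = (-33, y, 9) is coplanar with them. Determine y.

20/3

Coplanarity requires UV · (UW × UX) = 0.
UV = (37, 31/3, -76), UW = (-16, -19/3, 37); the triple product is linear in y with coefficient -153 and constant term 1020.
Setting it to zero: y = 20/3.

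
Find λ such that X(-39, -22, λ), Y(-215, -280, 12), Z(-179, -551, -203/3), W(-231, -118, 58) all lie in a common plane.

Coplanarity ⇔ det[XY; XZ; XW] = 0.
Expanding, this is linear in λ: (-1496)λ + (38896) = 0.
So λ = 26.

26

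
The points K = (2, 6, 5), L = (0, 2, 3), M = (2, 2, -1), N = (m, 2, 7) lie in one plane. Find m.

Normal to plane KLM: n = (16, -12, 8); plane equation n·P = 0.
Requiring n·N = 0: (16)m + (32) = 0.
So m = -2.

-2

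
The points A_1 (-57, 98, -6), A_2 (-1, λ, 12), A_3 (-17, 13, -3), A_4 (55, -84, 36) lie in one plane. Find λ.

2

The points are coplanar iff A_1A_2 · (A_1A_3 × A_1A_4) = 0.
Expanding, this is linear in λ: (-1344)λ + (2688) = 0.
So λ = 2.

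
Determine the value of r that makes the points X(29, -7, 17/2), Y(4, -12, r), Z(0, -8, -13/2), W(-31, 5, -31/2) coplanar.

The points are coplanar iff XY · (XZ × XW) = 0.
Expanding, this is linear in r: (-408)r + (-2652) = 0.
So r = -13/2.

-13/2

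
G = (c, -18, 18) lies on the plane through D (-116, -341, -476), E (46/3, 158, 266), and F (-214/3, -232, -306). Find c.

Coplanarity requires DE · (DF × DG) = 0.
DE = (394/3, 499, 742), DF = (134/3, 109, 170); the triple product is linear in c with coefficient 3952 and constant term 39520/3.
Setting it to zero: c = -10/3.

-10/3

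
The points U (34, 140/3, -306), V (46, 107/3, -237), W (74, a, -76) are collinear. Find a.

10

Direction UV = (12, -11, 69). From the x-coordinate of W, the parameter along the line is τ = (74 − 34)/12 = 10/3.
Then a = 140/3 + 10/3·(-11) = 10.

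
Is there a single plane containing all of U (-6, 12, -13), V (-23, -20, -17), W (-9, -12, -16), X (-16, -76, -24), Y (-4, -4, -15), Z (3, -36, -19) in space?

The plane through U, V, W has normal n = UV × UW = (0, -39, 312) and equation n·P = -4524.
Checking the remaining points: n·X = -4524, n·Y = -4524, n·Z = -4524.
All equal -4524, so all 6 points lie in one plane.

Yes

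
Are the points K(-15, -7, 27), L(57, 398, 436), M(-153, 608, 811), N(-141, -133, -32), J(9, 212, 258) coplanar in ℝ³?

The plane through K, L, M has normal n = KL × KM = (65985, -112890, 100170) and equation n·P = 2505045.
Checking the remaining points: n·N = 2505045, n·J = 2505045.
All equal 2505045, so all 5 points lie in one plane.

Yes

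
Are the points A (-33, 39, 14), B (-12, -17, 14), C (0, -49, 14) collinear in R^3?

AB = (21, -56, 0), AC = (33, -88, 0).
Each component of AC is 11/7 times the corresponding component of AB, so AC = 11/7·AB and the points are collinear.

Yes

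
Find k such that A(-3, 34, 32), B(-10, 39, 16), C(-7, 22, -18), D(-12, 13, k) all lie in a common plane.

-64

The points are coplanar iff AB · (AC × AD) = 0.
Expanding, this is linear in k: (104)k + (6656) = 0.
So k = -64.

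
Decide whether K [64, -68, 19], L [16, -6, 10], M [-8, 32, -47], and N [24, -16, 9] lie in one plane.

Yes

A normal to the plane through K, L, M is n = KL × KM = (-3192, -2520, -336).
The plane has equation n·P = -39312. For N: n·N = -39312.
Equal, so N lies in the plane and all four are coplanar.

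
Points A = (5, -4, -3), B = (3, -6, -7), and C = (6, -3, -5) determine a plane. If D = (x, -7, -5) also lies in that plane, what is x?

A normal to the plane is n = AB × AC = (8, -8, 0).
D lies in the plane iff n · AD = 0.
This gives (8)x + (-16) = 0, so x = 2.

2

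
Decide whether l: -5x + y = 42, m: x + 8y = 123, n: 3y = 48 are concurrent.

Intersecting l and m: solving the 2×2 system gives (x, y) = (-213/41, 657/41).
Substitute into n: (0)(-213/41) + (3)(657/41) = 1971/41.
But n requires 48 ≠ 1971/41, so the three lines have no common point.

No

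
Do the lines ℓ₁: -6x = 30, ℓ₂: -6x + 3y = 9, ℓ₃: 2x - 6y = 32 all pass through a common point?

Yes

Intersecting ℓ₁ and ℓ₂: solving the 2×2 system gives (x, y) = (-5, -7).
Substitute into ℓ₃: (2)(-5) + (-6)(-7) = 32.
This equals 32, so (-5, -7) lies on all three lines and they are concurrent.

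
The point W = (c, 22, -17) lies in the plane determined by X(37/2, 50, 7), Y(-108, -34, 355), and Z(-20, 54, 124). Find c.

A normal to the plane is n = XY × XZ = (-11220, 2805/2, -3740).
W lies in the plane iff n · XW = 0.
This gives (-11220)c + (258060) = 0, so c = 23.

23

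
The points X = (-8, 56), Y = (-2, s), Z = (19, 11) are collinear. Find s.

46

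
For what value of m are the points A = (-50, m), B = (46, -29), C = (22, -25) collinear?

The three points are collinear iff det[AB; AC] = 0.
This determinant is linear in m: (-24)m + (-312) = 0, so m = -13.

-13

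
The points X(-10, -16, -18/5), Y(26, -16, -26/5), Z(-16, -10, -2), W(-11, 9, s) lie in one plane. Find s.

Normal to plane XYZ: n = (48/5, -48, 216); plane equation n·P = -528/5.
Requiring n·W = -528/5: (216)s + (-2688/5) = -528/5.
So s = 2.

2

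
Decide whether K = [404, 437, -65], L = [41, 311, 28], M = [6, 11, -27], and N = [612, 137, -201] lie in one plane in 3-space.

With K as base: KL = (-363, -126, 93), KM = (-398, -426, 38), KN = (208, -300, -136).
KM × KN = (69336, -46224, 208008).
KL · (KM × KN) = 0.
The scalar triple product vanishes, so the four points are coplanar.

Yes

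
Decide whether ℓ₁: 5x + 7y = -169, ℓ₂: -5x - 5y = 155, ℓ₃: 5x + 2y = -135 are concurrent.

Lines aᵢx + bᵢy = cᵢ with pairwise distinct directions are concurrent exactly when det[aᵢ bᵢ cᵢ] = 0.
Here the determinant is -10.
Nonzero, so no common point exists.

No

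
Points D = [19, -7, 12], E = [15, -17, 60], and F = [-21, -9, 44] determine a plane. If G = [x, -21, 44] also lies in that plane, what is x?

75

Coplanarity requires DE · (DF × DG) = 0.
DE = (-4, -10, 48), DF = (-40, -2, 32); the triple product is linear in x with coefficient -224 and constant term 16800.
Setting it to zero: x = 75.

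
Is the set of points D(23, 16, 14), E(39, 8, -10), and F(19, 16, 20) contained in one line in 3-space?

No

DE = (16, -8, -24), DF = (-4, 0, 6).
Comparing components 2 and 3: (-8)(6) − (-24)(0) = -48 ≠ 0, so DE and DF are not parallel and the points are not collinear.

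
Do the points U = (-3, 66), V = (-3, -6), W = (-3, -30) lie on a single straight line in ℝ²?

Yes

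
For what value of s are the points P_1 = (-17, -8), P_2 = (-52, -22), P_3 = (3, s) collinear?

0

Collinearity: (P_3 − P_1) must be parallel to (P_2 − P_1) = (-35, -14).
Cross-multiplying the components: (s − (-8))·(-35) = (20)·(-14).
Solving gives s = 0.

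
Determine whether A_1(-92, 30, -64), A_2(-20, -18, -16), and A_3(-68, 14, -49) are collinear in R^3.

No

A_1A_2 = (72, -48, 48), A_1A_3 = (24, -16, 15).
Comparing components 2 and 3: (-48)(15) − (48)(-16) = 48 ≠ 0, so A_1A_2 and A_1A_3 are not parallel and the points are not collinear.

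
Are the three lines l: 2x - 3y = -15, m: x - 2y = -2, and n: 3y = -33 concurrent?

Yes

Lines aᵢx + bᵢy = cᵢ with pairwise distinct directions are concurrent exactly when det[aᵢ bᵢ cᵢ] = 0.
Here the determinant is 0.
It vanishes, so the lines are concurrent at (-24, -11).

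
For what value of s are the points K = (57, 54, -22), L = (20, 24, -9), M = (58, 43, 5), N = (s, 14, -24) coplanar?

Normal to plane KLM: n = (-667, 1012, 437); plane equation n·P = 7015.
Requiring n·N = 7015: (-667)s + (3680) = 7015.
So s = -5.

-5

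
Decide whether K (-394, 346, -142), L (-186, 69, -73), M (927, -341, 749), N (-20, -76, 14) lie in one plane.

No

A normal to the plane through K, L, M is n = KL × KM = (-199404, -94179, 223021).
The plane has equation n·P = 14310260. For N: n·N = 14267978.
14267978 ≠ 14310260, so N is off the plane.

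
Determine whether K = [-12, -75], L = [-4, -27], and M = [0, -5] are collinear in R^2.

KL = (8, 48), KM = (12, 70).
det[KL; KM] = (8)(70) − (48)(12) = -16.
The determinant is nonzero, so they are not collinear.

No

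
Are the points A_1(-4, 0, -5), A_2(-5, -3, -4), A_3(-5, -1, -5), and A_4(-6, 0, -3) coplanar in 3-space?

The four points are coplanar iff the 3×3 determinant with rows A_1A_2, A_1A_3, A_1A_4 is zero.
Rows: (-1, -3, 1), (-1, -1, 0), (-2, 0, 2).
Expanding along the first row: (-1)(-2) − (-3)(-2) + (1)(-2) = -6.
Nonzero ⇒ not coplanar.

No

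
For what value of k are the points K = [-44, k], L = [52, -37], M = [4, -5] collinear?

27

Collinearity: (K − L) must be parallel to (M − L) = (-48, 32).
Cross-multiplying the components: (k − (-37))·(-48) = (-96)·(32).
Solving gives k = 27.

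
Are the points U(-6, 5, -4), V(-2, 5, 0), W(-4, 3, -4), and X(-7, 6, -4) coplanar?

The four points are coplanar iff the 3×3 determinant with rows UV, UW, UX is zero.
Rows: (4, 0, 4), (2, -2, 0), (-1, 1, 0).
Expanding along the first row: (4)(0) − (0)(0) + (4)(0) = 0.
Zero determinant ⇒ coplanar.

Yes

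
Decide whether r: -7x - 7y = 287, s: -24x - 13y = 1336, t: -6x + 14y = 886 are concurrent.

Intersecting r and s: solving the 2×2 system gives (x, y) = (-73, 32).
Substitute into t: (-6)(-73) + (14)(32) = 886.
This equals 886, so (-73, 32) lies on all three lines and they are concurrent.

Yes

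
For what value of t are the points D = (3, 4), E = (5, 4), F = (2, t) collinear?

Collinearity: (F − D) must be parallel to (E − D) = (2, 0).
Cross-multiplying the components: (t − 4)·(2) = (-1)·(0).
Solving gives t = 4.

4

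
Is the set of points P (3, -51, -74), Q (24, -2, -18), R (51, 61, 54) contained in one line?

Yes

PQ = (21, 49, 56), PR = (48, 112, 128).
Each component of PR is 16/7 times the corresponding component of PQ, so PR = 16/7·PQ and the points are collinear.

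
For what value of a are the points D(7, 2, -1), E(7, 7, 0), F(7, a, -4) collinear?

-13

Collinearity requires DE × DF = 0; each component is linear in a.
The x-component gives (-1)a + (-13) = 0, so a = -13.
The remaining components then also vanish.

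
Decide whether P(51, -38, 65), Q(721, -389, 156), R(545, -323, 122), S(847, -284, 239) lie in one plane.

Yes

A normal to the plane through P, Q, R is n = PQ × PR = (5928, 6764, -17556).
The plane has equation n·X = -1095844. For S: n·S = -1095844.
Equal, so S lies in the plane and all four are coplanar.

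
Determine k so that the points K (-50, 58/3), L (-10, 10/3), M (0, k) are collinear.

The three points are collinear iff det[KL; KM] = 0.
This determinant is linear in k: (40)k + (80/3) = 0, so k = -2/3.

-2/3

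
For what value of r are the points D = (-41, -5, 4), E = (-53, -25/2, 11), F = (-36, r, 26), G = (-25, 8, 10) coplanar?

3

Normal to plane DEG: n = (-136, 184, -36); plane equation n·P = 4512.
Requiring n·F = 4512: (184)r + (3960) = 4512.
So r = 3.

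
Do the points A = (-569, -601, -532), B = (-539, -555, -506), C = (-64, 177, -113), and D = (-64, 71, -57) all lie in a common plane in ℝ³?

The four points are coplanar iff the 3×3 determinant with rows AB, AC, AD is zero.
Rows: (30, 46, 26), (505, 778, 419), (505, 672, 475).
Expanding along the first row: (30)(87982) − (46)(28280) + (26)(-53530) = -53200.
Nonzero ⇒ not coplanar.

No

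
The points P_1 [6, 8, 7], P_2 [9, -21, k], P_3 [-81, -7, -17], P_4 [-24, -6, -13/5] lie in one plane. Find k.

Coplanarity ⇔ det[P_1P_2; P_1P_3; P_1P_4] = 0.
Expanding, this is linear in k: (768)k + (-13056/5) = 0.
So k = 17/5.

17/5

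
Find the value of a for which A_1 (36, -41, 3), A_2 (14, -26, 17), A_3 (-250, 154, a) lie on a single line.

Collinearity requires A_1A_2 × A_1A_3 = 0; each component is linear in a.
The x-component gives (15)a + (-2775) = 0, so a = 185.
The remaining components then also vanish.

185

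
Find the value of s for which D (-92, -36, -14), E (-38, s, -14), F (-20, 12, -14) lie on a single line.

0

Direction DF = (72, 48, 0). From the x-coordinate of E, the parameter along the line is τ = (-38 − (-92))/72 = 3/4.
Then s = (-36) + 3/4·(48) = 0.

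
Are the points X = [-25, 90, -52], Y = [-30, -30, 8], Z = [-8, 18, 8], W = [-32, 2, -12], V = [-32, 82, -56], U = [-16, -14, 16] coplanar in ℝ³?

The plane through X, Y, Z has normal n = XY × XZ = (-2880, 1320, 2400) and equation n·P = 66000.
Checking the remaining points: n·W = 66000, n·V = 66000, n·U = 66000.
All equal 66000, so all 6 points lie in one plane.

Yes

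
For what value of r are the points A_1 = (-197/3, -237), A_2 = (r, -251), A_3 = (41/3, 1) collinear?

The three points are collinear iff det[A_1A_2; A_1A_3] = 0.
This determinant is linear in r: (238)r + (50218/3) = 0, so r = -211/3.

-211/3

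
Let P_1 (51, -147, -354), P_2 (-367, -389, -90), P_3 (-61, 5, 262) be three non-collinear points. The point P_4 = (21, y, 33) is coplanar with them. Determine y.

-18

Coplanarity requires P_1P_2 · (P_1P_3 × P_1P_4) = 0.
P_1P_2 = (-418, -242, 264), P_1P_3 = (-112, 152, 616); the triple product is linear in y with coefficient 227920 and constant term 4102560.
Setting it to zero: y = -18.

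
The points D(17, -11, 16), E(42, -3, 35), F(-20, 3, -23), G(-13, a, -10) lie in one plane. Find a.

-13

The points are coplanar iff DE · (DF × DG) = 0.
Expanding, this is linear in a: (272)a + (3536) = 0.
So a = -13.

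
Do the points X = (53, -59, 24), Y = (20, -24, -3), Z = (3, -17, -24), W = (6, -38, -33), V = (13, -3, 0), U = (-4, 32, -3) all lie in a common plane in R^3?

Yes

The plane through X, Y, Z has normal n = XY × XZ = (-546, -234, 364) and equation n·P = -6396.
Checking the remaining points: n·W = -6396, n·V = -6396, n·U = -6396.
All equal -6396, so all 6 points lie in one plane.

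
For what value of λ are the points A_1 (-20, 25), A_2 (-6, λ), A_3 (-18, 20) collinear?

The three points are collinear iff det[A_1A_2; A_1A_3] = 0.
This determinant is linear in λ: (-2)λ + (-20) = 0, so λ = -10.

-10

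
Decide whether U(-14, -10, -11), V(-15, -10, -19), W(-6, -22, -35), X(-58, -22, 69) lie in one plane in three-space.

With U as base: UV = (-1, 0, -8), UW = (8, -12, -24), UX = (-44, -12, 80).
UW × UX = (-1248, 416, -624).
UV · (UW × UX) = 6240.
Since 6240 ≠ 0, the four points are not coplanar.

No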